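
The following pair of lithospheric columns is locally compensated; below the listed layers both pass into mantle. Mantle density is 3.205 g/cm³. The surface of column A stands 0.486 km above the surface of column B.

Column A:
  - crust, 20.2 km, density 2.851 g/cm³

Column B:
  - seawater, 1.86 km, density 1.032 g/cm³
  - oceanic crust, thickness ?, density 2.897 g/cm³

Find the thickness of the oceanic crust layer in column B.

Take the compensation level at the base of the deeper column (depth z_c below the surface of column A) and equate Σ ρ_i t_i down to z_c; mantle fills any gap and the z_c terms cancel.
Column A: 20.2×2.851 + (z_c − 20.2)×3.205
Column B: 0.486×0 + 1.86×1.032 + x×2.897 + (z_c − 0.486 − 1.86 − x)×3.205
The z_c×3.205 term appears on both sides and cancels. Collect the known terms of each column as K = Σ(ρt)_known − 3.205 × (depth of known layers): K_A = 57.5902 − 3.205×20.2 = −7.1508; K_B = 1.91952 − 3.205×(0.486 + 1.86) = −5.59941.
Balance: K_A = K_B − x×(3.205 − 2.897), so x = (K_B − K_A)/(3.205 − 2.897) = 1.55139/0.308 = 5.04 km.

5.04 km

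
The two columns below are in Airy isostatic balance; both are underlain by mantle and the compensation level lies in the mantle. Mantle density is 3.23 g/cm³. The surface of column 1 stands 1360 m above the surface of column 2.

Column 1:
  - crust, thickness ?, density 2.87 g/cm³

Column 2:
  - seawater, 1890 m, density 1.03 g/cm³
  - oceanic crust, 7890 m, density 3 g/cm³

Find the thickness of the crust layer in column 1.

28800 m

Take the compensation level at the base of the deeper column (depth z_c below the surface of column 1) and equate Σ ρ_i t_i down to z_c; mantle fills any gap and the z_c terms cancel.
Column 1: x×2.87 + (z_c − 0 − x)×3.23
Column 2: 1360×0 + 1890×1.03 + 7890×3 + (z_c − 1360 − 9780)×3.23
The z_c×3.23 term appears on both sides and cancels. Collect the known terms of each column as K = Σ(ρt)_known − 3.23 × (depth of known layers): K_1 = 0 − 3.23×0 = 0; K_2 = 25616.7 − 3.23×(1360 + 9780) = −10365.5.
Balance: K_1 − x×(3.23 − 2.87) = K_2, so x = (K_1 − K_2)/(3.23 − 2.87) = 10365.5/0.36 = 28800 m.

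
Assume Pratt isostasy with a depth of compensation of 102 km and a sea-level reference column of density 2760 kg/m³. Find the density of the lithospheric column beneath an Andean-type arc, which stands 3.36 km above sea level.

2670 kg/m³

Pratt balance: ρ_ref D = ρ (D + h).
ρ = ρ_ref D/(D + h) = 2760 × 102 km/(102 km + 3.36 km) = 2670 kg/m³.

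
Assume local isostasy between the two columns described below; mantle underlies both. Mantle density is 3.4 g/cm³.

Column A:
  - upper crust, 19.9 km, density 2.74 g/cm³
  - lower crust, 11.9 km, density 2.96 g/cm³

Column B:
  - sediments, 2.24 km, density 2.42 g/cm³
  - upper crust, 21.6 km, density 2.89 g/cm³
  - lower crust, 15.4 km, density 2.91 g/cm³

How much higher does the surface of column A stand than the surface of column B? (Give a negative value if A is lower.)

For any compensation level in the mantle, the mantle terms cancel and isostasy reduces to e = (Σt_A − Σt_B) − (Σ(ρt)_A − Σ(ρt)_B) / ρ_m.
Σt_A = 31.8 km; Σt_B = 39.24 km; Σ(ρt)_A = 89.75; Σ(ρt)_B = 112.6588 (in km·g/cm³).
e = (31.8 − 39.24) − (89.75 − 112.6588) / 3.4 = −0.702 km.

−0.702 km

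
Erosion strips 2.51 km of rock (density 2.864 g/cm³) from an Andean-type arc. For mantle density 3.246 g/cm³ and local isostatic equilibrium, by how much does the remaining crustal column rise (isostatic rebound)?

Unloading: uplift u = e ρ_c/ρ_m = 2.51 km × 2.864/3.246 = 2.21 km.

2.21 km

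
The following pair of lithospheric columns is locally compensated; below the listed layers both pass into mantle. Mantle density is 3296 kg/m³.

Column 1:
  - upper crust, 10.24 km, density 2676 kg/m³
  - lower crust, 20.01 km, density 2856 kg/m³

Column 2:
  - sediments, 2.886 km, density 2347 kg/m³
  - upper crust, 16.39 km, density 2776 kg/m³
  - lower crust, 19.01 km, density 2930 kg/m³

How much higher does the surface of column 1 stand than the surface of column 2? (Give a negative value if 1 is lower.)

For any compensation level in the mantle, the mantle terms cancel and isostasy reduces to e = (Σt_1 − Σt_2) − (Σ(ρt)_1 − Σ(ρt)_2) / ρ_m.
Σt_1 = 30.25 km; Σt_2 = 38.286 km; Σ(ρt)_1 = 84550.8; Σ(ρt)_2 = 107971.382 (in km·kg/m³).
e = (30.25 − 38.286) − (84550.8 − 107971.382) / 3296 = −0.93 km.

−0.93 km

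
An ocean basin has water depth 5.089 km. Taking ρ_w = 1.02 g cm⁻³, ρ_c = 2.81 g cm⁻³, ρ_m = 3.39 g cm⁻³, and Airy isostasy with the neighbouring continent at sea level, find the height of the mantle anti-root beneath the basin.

By Archimedes' principle applied to the lithosphere: replacing crust with seawater at the top is compensated by replacing crust with mantle at the base: d (ρ_c − ρ_w) = a (ρ_m − ρ_c).
a = d (ρ_c − ρ_w)/(ρ_m − ρ_c) = 5.089 km × 1.79/0.58 = 15.7 km.

15.7 km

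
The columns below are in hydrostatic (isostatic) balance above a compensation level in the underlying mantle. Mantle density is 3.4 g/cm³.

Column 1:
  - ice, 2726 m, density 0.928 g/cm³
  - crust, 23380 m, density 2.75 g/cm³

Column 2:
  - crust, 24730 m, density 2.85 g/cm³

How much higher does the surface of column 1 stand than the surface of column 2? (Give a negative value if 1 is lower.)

For any compensation level in the mantle, the mantle terms cancel and isostasy reduces to e = (Σt_1 − Σt_2) − (Σ(ρt)_1 − Σ(ρt)_2) / ρ_m.
Σt_1 = 26106 m; Σt_2 = 24730 m; Σ(ρt)_1 = 66824.728; Σ(ρt)_2 = 70480.5 (in m·g/cm³).
e = (26106 − 24730) − (66824.728 − 70480.5) / 3.4 = 2450 m.

2450 m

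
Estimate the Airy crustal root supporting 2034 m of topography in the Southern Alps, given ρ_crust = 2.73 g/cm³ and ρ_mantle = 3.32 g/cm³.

By Archimedes' principle applied to the lithosphere: the weight of the topography is balanced by the buoyancy of the root, ρ_c h = (ρ_m − ρ_c) r.
r = h · ρ_c / (ρ_m − ρ_c) = 2034 m × 2.73 / (3.32 − 2.73) = 9410 m.

9410 m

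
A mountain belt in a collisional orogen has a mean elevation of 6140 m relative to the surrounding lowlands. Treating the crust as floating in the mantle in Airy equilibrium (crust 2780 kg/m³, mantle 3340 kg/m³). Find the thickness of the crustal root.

30500 m

For local isostatic compensation: the weight of the topography is balanced by the buoyancy of the root, ρ_c h = (ρ_m − ρ_c) r.
r = h · ρ_c / (ρ_m − ρ_c) = 6140 m × 2780 / (3340 − 2780) = 30500 m.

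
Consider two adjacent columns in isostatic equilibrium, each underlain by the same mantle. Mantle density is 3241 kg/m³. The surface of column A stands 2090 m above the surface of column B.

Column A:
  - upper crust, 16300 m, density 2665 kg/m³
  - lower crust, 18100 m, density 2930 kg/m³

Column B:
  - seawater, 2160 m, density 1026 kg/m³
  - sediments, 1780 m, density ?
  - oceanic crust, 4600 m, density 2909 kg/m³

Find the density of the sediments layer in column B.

Take the compensation level at the base of the deeper column (depth z_c below the surface of column A) and equate Σ ρ_i t_i down to z_c; mantle fills any gap and the z_c terms cancel.
Column A: 16300×2665 + 18100×2930 + (z_c − 34400)×3241
Column B: 2090×0 + 2160×1026 + 1780×ρ + 4600×2909 + (z_c − 2090 − 8540)×3241
The z_c×3241 term appears on both sides and cancels. Collect the known terms of each column as K = Σ(ρt)_known − 3241 × (depth of known layers): K_A = 96472500 − 3241×34400 = −15017900; K_B = 15597560 − 3241×(2090 + 8540) = −18854270.
Balance: K_A = K_B + 1780×ρ, so ρ = (K_A − K_B)/1780 = 3836370/1780 = 2160 kg/m³.

2160 kg/m³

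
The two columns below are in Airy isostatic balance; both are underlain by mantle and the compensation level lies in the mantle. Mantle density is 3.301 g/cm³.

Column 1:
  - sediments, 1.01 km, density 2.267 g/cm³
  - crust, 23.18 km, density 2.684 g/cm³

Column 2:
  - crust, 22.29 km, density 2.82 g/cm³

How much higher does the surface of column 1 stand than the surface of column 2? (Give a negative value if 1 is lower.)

1.4 km

For any compensation level in the mantle, the mantle terms cancel and isostasy reduces to e = (Σt_1 − Σt_2) − (Σ(ρt)_1 − Σ(ρt)_2) / ρ_m.
Σt_1 = 24.19 km; Σt_2 = 22.29 km; Σ(ρt)_1 = 64.50479; Σ(ρt)_2 = 62.8578 (in km·g/cm³).
e = (24.19 − 22.29) − (64.50479 − 62.8578) / 3.301 = 1.4 km.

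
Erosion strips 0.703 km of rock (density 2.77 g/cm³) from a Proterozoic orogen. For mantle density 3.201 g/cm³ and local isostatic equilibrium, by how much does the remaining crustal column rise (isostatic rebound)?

0.608 km

Unloading: uplift u = e ρ_c/ρ_m = 0.703 km × 2.77/3.201 = 0.608 km.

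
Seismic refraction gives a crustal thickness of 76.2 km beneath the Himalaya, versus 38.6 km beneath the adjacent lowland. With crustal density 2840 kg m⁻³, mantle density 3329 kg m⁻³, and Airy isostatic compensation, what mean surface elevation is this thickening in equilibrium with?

5.52 km

Excess crust Δ = 76.2 km − 38.6 km = 37.6 km, split between elevation h and root r with h + r = Δ.
Airy balance ρ_c h = (ρ_m − ρ_c) r gives r = h ρ_c/(ρ_m − ρ_c), so h (1 + ρ_c/(ρ_m − ρ_c)) = Δ, i.e. h = Δ (ρ_m − ρ_c)/ρ_m.
h = 37.6 km × 489/3329 = 5.52 km.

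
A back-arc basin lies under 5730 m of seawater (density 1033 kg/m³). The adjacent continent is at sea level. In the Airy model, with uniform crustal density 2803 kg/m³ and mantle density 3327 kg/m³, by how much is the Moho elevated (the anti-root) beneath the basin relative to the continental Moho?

19400 m

Isostatic balance requires: replacing crust with seawater at the top is compensated by replacing crust with mantle at the base: d (ρ_c − ρ_w) = a (ρ_m − ρ_c).
a = d (ρ_c − ρ_w)/(ρ_m − ρ_c) = 5730 m × 1770/524 = 19400 m.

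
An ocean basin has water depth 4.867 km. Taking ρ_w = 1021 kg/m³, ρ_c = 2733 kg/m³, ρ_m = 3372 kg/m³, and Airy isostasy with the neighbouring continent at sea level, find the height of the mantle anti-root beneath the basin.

13 km

Equating mass per unit area of the two columns: replacing crust with seawater at the top is compensated by replacing crust with mantle at the base: d (ρ_c − ρ_w) = a (ρ_m − ρ_c).
a = d (ρ_c − ρ_w)/(ρ_m − ρ_c) = 4.867 km × 1712/639 = 13 km.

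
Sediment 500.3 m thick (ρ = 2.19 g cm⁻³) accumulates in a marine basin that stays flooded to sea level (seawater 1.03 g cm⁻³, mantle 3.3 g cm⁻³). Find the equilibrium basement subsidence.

256 m

Submarine loading: the sediment displaces seawater, and the subsidence is in turn flooded, so s (ρ_m − ρ_w) = t (ρ_sed − ρ_w).
s = 500.3 m × (2.19 − 1.03) / (3.3 − 1.03) = 256 m.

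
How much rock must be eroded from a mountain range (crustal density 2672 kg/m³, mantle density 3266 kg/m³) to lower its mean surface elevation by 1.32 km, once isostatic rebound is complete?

Net drop Δ = e − u = e − e ρ_c/ρ_m = e (ρ_m − ρ_c)/ρ_m.
e = Δ ρ_m/(ρ_m − ρ_c) = 1.32 km × 3266/594 = 7.26 km.

7.26 km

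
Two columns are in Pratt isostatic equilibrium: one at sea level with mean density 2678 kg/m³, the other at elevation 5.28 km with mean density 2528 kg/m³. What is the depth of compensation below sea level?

89 km

ρ_ref D = ρ (D + h) → D (ρ_ref − ρ) = ρ h.
D = ρ h/(ρ_ref − ρ) = 2528 × 5.28 km/(2678 − 2528) = 89 km.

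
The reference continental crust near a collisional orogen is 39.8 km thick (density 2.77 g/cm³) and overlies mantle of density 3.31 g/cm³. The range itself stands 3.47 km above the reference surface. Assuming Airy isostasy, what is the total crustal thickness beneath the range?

Root depth r = h ρ_c / (ρ_m − ρ_c) = 3.47 km × 2.77 / 0.54 = 17.8 km.
Total thickness = T + h + r = 39.8 km + 3.47 km + 17.8 km = 61.1 km.

61.1 km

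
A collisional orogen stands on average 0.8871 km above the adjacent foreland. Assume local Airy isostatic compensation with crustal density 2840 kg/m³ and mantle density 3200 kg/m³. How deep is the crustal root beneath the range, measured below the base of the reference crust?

7 km

By Archimedes' principle applied to the lithosphere: the weight of the topography is balanced by the buoyancy of the root, ρ_c h = (ρ_m − ρ_c) r.
r = h · ρ_c / (ρ_m − ρ_c) = 0.8871 km × 2840 / (3200 − 2840) = 7 km.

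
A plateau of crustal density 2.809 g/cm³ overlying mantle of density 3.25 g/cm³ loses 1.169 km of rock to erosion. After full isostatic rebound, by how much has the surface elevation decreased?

0.159 km

Rebound u = e ρ_c/ρ_m = 1.169 km × 2.809/3.25 = 1.01 km.
Net surface drop = e − u = 1.169 km − 1.01 km = e (ρ_m − ρ_c)/ρ_m = 0.159 km.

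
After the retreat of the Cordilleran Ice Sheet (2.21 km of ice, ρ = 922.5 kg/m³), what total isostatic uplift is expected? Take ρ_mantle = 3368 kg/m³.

Removing the load lets mantle flow back in; uplift u satisfies ρ_ice t = ρ_m u.
u = t ρ_ice/ρ_m = 2.21 km × 922.5/3368 = 0.605 km.

0.605 km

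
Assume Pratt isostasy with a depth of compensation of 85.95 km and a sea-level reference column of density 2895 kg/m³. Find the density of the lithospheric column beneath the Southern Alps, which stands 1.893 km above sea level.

2830 kg/m³

Pratt balance: ρ_ref D = ρ (D + h).
ρ = ρ_ref D/(D + h) = 2895 × 85.95 km/(85.95 km + 1.893 km) = 2830 kg/m³.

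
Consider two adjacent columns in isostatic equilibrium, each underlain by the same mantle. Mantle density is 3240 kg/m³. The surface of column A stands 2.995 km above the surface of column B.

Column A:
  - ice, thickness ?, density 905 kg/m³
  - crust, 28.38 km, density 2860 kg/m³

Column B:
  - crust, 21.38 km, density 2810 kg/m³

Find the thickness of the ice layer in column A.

3.47 km

Take the compensation level at the base of the deeper column (depth z_c below the surface of column A) and equate Σ ρ_i t_i down to z_c; mantle fills any gap and the z_c terms cancel.
Column A: x×905 + 28.38×2860 + (z_c − 28.38 − x)×3240
Column B: 2.995×0 + 21.38×2810 + (z_c − 2.995 − 21.38)×3240
The z_c×3240 term appears on both sides and cancels. Collect the known terms of each column as K = Σ(ρt)_known − 3240 × (depth of known layers): K_A = 81166.8 − 3240×28.38 = −10784.4; K_B = 60077.8 − 3240×(2.995 + 21.38) = −18897.2.
Balance: K_A − x×(3240 − 905) = K_B, so x = (K_A − K_B)/(3240 − 905) = 8112.8/2335 = 3.47 km.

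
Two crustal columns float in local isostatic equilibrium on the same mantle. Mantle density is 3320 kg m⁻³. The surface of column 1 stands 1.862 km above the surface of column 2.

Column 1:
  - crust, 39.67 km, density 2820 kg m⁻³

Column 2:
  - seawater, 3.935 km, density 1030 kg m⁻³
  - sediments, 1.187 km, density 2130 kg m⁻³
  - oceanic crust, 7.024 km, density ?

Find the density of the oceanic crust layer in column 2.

2860 kg m⁻³

Take the compensation level at the base of the deeper column (depth z_c below the surface of column 1) and equate Σ ρ_i t_i down to z_c; mantle fills any gap and the z_c terms cancel.
Column 1: 39.67×2820 + (z_c − 39.67)×3320
Column 2: 1.862×0 + 3.935×1030 + 1.187×2130 + 7.024×ρ + (z_c − 1.862 − 12.146)×3320
The z_c×3320 term appears on both sides and cancels. Collect the known terms of each column as K = Σ(ρt)_known − 3320 × (depth of known layers): K_1 = 111869.4 − 3320×39.67 = −19835; K_2 = 6581.36 − 3320×(1.862 + 12.146) = −39925.2.
Balance: K_1 = K_2 + 7.024×ρ, so ρ = (K_1 − K_2)/7.024 = 20090.2/7.024 = 2860 kg m⁻³.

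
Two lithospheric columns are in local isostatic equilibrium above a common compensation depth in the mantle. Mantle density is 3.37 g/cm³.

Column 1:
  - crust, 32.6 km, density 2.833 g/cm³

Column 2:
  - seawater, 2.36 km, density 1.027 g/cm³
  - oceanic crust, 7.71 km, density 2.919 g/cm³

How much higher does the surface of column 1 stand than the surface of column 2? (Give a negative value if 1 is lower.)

For any compensation level in the mantle, the mantle terms cancel and isostasy reduces to e = (Σt_1 − Σt_2) − (Σ(ρt)_1 − Σ(ρt)_2) / ρ_m.
Σt_1 = 32.6 km; Σt_2 = 10.07 km; Σ(ρt)_1 = 92.3558; Σ(ρt)_2 = 24.92921 (in km·g/cm³).
e = (32.6 − 10.07) − (92.3558 − 24.92921) / 3.37 = 2.52 km.

2.52 km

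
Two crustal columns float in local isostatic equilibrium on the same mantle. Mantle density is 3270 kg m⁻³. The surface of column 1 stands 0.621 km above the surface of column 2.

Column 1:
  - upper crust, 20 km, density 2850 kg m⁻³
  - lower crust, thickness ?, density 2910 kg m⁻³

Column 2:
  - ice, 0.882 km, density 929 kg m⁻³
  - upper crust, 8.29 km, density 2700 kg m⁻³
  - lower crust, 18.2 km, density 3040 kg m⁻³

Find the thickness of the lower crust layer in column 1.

12.8 km

Take the compensation level at the base of the deeper column (depth z_c below the surface of column 1) and equate Σ ρ_i t_i down to z_c; mantle fills any gap and the z_c terms cancel.
Column 1: 20×2850 + x×2910 + (z_c − 20 − x)×3270
Column 2: 0.621×0 + 0.882×929 + 8.29×2700 + 18.2×3040 + (z_c − 0.621 − 27.372)×3270
The z_c×3270 term appears on both sides and cancels. Collect the known terms of each column as K = Σ(ρt)_known − 3270 × (depth of known layers): K_1 = 57000 − 3270×20 = −8400; K_2 = 78530.378 − 3270×(0.621 + 27.372) = −13006.732.
Balance: K_1 − x×(3270 − 2910) = K_2, so x = (K_1 − K_2)/(3270 − 2910) = 4606.73/360 = 12.8 km.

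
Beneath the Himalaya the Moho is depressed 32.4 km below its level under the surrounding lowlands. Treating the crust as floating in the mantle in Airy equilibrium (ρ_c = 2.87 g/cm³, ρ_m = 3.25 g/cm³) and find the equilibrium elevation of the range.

Balancing pressure at the compensation depth: ρ_c h = (ρ_m − ρ_c) r.
h = r (ρ_m − ρ_c) / ρ_c = 32.4 km × (3.25 − 2.87) / 2.87 = 4.29 km.

4.29 km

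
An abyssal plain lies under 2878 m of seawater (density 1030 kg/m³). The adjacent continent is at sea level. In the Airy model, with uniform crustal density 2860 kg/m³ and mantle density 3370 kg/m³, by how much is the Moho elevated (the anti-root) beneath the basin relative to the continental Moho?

10300 m

Balancing pressure at the compensation depth: replacing crust with seawater at the top is compensated by replacing crust with mantle at the base: d (ρ_c − ρ_w) = a (ρ_m − ρ_c).
a = d (ρ_c − ρ_w)/(ρ_m − ρ_c) = 2878 m × 1830/510 = 10300 m.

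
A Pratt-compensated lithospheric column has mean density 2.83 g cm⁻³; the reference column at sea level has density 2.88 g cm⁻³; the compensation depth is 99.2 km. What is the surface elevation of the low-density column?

1.75 km

ρ_ref D = ρ (D + h) → h = D (ρ_ref − ρ)/ρ.
h = 99.2 km × (2.88 − 2.83)/2.83 = 1.75 km.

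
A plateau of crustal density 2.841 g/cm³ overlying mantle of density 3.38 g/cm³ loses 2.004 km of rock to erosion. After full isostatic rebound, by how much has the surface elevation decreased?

0.32 km

Rebound u = e ρ_c/ρ_m = 2.004 km × 2.841/3.38 = 1.684 km.
Net surface drop = e − u = 2.004 km − 1.684 km = e (ρ_m − ρ_c)/ρ_m = 0.32 km.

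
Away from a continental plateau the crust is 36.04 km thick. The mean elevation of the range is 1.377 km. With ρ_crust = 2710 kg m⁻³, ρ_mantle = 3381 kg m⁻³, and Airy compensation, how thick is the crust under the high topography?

43 km

Root depth r = h ρ_c / (ρ_m − ρ_c) = 1.377 km × 2710 / 671 = 5.561 km.
Total thickness = T + h + r = 36.04 km + 1.377 km + 5.561 km = 43 km.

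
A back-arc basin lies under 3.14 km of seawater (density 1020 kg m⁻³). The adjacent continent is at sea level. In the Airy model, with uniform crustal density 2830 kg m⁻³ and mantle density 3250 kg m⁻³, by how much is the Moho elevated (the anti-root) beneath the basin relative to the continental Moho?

By Archimedes' principle applied to the lithosphere: replacing crust with seawater at the top is compensated by replacing crust with mantle at the base: d (ρ_c − ρ_w) = a (ρ_m − ρ_c).
a = d (ρ_c − ρ_w)/(ρ_m − ρ_c) = 3.14 km × 1810/420 = 13.5 km.

13.5 km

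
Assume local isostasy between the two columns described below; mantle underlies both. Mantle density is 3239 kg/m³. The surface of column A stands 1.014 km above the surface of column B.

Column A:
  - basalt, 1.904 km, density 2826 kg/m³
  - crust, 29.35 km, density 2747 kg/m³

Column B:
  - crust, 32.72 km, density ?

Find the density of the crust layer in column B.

2870 kg/m³

Take the compensation level at the base of the deeper column (depth z_c below the surface of column A) and equate Σ ρ_i t_i down to z_c; mantle fills any gap and the z_c terms cancel.
Column A: 1.904×2826 + 29.35×2747 + (z_c − 31.254)×3239
Column B: 1.014×0 + 32.72×ρ + (z_c − 1.014 − 32.72)×3239
The z_c×3239 term appears on both sides and cancels. Collect the known terms of each column as K = Σ(ρt)_known − 3239 × (depth of known layers): K_A = 86005.154 − 3239×31.254 = −15226.552; K_B = 0 − 3239×(1.014 + 32.72) = −109264.426.
Balance: K_A = K_B + 32.72×ρ, so ρ = (K_A − K_B)/32.72 = 94037.9/32.72 = 2870 kg/m³.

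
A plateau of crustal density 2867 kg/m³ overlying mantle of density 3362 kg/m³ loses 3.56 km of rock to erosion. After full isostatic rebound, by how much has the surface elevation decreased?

0.524 km

Rebound u = e ρ_c/ρ_m = 3.56 km × 2867/3362 = 3.036 km.
Net surface drop = e − u = 3.56 km − 3.036 km = e (ρ_m − ρ_c)/ρ_m = 0.524 km.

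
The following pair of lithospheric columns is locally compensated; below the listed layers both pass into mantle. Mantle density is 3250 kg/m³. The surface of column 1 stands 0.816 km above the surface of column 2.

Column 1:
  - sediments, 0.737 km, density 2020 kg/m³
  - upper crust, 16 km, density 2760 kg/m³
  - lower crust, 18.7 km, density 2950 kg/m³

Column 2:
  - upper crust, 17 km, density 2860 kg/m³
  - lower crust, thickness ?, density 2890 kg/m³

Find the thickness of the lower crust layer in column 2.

14.1 km

Take the compensation level at the base of the deeper column (depth z_c below the surface of column 1) and equate Σ ρ_i t_i down to z_c; mantle fills any gap and the z_c terms cancel.
Column 1: 0.737×2020 + 16×2760 + 18.7×2950 + (z_c − 35.437)×3250
Column 2: 0.816×0 + 17×2860 + x×2890 + (z_c − 0.816 − 17 − x)×3250
The z_c×3250 term appears on both sides and cancels. Collect the known terms of each column as K = Σ(ρt)_known − 3250 × (depth of known layers): K_1 = 100813.74 − 3250×35.437 = −14356.51; K_2 = 48620 − 3250×(0.816 + 17) = −9282.
Balance: K_1 = K_2 − x×(3250 − 2890), so x = (K_2 − K_1)/(3250 − 2890) = 5074.51/360 = 14.1 km.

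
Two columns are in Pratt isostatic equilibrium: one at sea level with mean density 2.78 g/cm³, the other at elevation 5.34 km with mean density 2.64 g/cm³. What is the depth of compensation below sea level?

ρ_ref D = ρ (D + h) → D (ρ_ref − ρ) = ρ h.
D = ρ h/(ρ_ref − ρ) = 2.64 × 5.34 km/(2.78 − 2.64) = 101 km.

101 km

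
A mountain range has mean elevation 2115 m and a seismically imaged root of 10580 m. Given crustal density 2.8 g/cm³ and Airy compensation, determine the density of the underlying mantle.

3.36 g/cm³

Airy balance: ρ_c h = (ρ_m − ρ_c) r → ρ_m = ρ_c (1 + h/r).
ρ_m = 2.8 × (1 + 2115 m/10580 m) = 3.36 g/cm³.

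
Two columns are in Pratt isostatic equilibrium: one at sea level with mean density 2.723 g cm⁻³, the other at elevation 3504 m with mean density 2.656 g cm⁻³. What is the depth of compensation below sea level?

ρ_ref D = ρ (D + h) → D (ρ_ref − ρ) = ρ h.
D = ρ h/(ρ_ref − ρ) = 2.656 × 3504 m/(2.723 − 2.656) = 139000 m.

139000 m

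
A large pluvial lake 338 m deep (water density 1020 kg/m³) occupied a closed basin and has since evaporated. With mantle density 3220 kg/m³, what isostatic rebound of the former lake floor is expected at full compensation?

107 m

u = d ρ_w/ρ_m = 338 m × 1020/3220 = 107 m.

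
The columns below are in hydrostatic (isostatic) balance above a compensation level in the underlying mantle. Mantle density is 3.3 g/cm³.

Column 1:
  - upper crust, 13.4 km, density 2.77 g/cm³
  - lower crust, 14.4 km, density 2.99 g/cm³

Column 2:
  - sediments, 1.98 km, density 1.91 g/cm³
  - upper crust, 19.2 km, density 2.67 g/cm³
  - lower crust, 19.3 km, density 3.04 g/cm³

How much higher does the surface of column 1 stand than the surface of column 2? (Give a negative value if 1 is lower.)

For any compensation level in the mantle, the mantle terms cancel and isostasy reduces to e = (Σt_1 − Σt_2) − (Σ(ρt)_1 − Σ(ρt)_2) / ρ_m.
Σt_1 = 27.8 km; Σt_2 = 40.48 km; Σ(ρt)_1 = 80.174; Σ(ρt)_2 = 113.7178 (in km·g/cm³).
e = (27.8 − 40.48) − (80.174 − 113.7178) / 3.3 = −2.52 km.

−2.52 km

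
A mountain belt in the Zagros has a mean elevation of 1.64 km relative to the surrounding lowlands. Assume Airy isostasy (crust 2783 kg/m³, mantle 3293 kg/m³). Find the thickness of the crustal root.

8.95 km

For local isostatic compensation: the weight of the topography is balanced by the buoyancy of the root, ρ_c h = (ρ_m − ρ_c) r.
r = h · ρ_c / (ρ_m − ρ_c) = 1.64 km × 2783 / (3293 − 2783) = 8.95 km.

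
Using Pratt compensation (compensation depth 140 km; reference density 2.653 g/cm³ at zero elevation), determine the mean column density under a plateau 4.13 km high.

Pratt balance: ρ_ref D = ρ (D + h).
ρ = ρ_ref D/(D + h) = 2.653 × 140 km/(140 km + 4.13 km) = 2.58 g/cm³.

2.58 g/cm³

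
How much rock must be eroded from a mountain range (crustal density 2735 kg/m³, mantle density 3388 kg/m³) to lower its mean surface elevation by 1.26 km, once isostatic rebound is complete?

6.54 km

Net drop Δ = e − u = e − e ρ_c/ρ_m = e (ρ_m − ρ_c)/ρ_m.
e = Δ ρ_m/(ρ_m − ρ_c) = 1.26 km × 3388/653 = 6.54 km.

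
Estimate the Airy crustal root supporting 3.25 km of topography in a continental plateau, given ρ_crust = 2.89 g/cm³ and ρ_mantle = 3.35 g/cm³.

In Airy isostatic equilibrium: the weight of the topography is balanced by the buoyancy of the root, ρ_c h = (ρ_m − ρ_c) r.
r = h · ρ_c / (ρ_m − ρ_c) = 3.25 km × 2.89 / (3.35 − 2.89) = 20.4 km.

20.4 km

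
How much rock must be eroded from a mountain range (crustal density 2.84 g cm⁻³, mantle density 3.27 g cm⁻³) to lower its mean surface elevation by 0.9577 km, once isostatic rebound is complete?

Net drop Δ = e − u = e − e ρ_c/ρ_m = e (ρ_m − ρ_c)/ρ_m.
e = Δ ρ_m/(ρ_m − ρ_c) = 0.9577 km × 3.27/0.43 = 7.28 km.

7.28 km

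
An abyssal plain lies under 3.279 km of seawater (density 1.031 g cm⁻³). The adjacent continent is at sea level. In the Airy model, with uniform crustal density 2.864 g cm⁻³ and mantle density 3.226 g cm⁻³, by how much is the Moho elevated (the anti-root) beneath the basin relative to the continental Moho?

16.6 km

In Airy isostatic equilibrium: replacing crust with seawater at the top is compensated by replacing crust with mantle at the base: d (ρ_c − ρ_w) = a (ρ_m − ρ_c).
a = d (ρ_c − ρ_w)/(ρ_m − ρ_c) = 3.279 km × 1.833/0.362 = 16.6 km.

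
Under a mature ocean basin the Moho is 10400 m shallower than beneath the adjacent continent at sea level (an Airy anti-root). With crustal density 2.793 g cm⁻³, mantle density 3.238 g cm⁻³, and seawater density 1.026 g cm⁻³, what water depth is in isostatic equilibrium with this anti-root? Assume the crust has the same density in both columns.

2620 m

Replacing a thickness d of crust by seawater at the top must be balanced by replacing crust with mantle at the base: d (ρ_c − ρ_w) = a (ρ_m − ρ_c).
d = a (ρ_m − ρ_c)/(ρ_c − ρ_w) = 10400 m × 0.445/1.767 = 2620 m.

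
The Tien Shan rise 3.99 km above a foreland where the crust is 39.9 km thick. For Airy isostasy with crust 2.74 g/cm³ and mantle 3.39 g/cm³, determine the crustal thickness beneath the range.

Root depth r = h ρ_c / (ρ_m − ρ_c) = 3.99 km × 2.74 / 0.65 = 16.82 km.
Total thickness = T + h + r = 39.9 km + 3.99 km + 16.82 km = 60.7 km.

60.7 km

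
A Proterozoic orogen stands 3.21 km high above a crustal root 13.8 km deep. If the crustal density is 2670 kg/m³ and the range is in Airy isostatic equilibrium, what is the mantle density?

3290 kg/m³

Airy balance: ρ_c h = (ρ_m − ρ_c) r → ρ_m = ρ_c (1 + h/r).
ρ_m = 2670 × (1 + 3.21 km/13.8 km) = 3290 kg/m³.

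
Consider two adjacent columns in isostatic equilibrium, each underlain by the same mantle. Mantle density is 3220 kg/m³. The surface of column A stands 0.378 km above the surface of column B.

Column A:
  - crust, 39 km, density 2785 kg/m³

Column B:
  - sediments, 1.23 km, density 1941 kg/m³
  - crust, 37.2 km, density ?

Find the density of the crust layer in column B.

Take the compensation level at the base of the deeper column (depth z_c below the surface of column A) and equate Σ ρ_i t_i down to z_c; mantle fills any gap and the z_c terms cancel.
Column A: 39×2785 + (z_c − 39)×3220
Column B: 0.378×0 + 1.23×1941 + 37.2×ρ + (z_c − 0.378 − 38.43)×3220
The z_c×3220 term appears on both sides and cancels. Collect the known terms of each column as K = Σ(ρt)_known − 3220 × (depth of known layers): K_A = 108615 − 3220×39 = −16965; K_B = 2387.43 − 3220×(0.378 + 38.43) = −122574.33.
Balance: K_A = K_B + 37.2×ρ, so ρ = (K_A − K_B)/37.2 = 105609/37.2 = 2840 kg/m³.

2840 kg/m³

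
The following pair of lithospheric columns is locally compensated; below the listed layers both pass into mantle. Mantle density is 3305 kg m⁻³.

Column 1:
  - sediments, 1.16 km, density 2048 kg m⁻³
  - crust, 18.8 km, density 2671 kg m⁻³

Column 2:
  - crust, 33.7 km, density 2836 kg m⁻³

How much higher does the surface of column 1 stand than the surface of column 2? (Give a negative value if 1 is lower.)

−0.735 km

For any compensation level in the mantle, the mantle terms cancel and isostasy reduces to e = (Σt_1 − Σt_2) − (Σ(ρt)_1 − Σ(ρt)_2) / ρ_m.
Σt_1 = 19.96 km; Σt_2 = 33.7 km; Σ(ρt)_1 = 52590.48; Σ(ρt)_2 = 95573.2 (in km·kg m⁻³).
e = (19.96 − 33.7) − (52590.48 − 95573.2) / 3305 = −0.735 km.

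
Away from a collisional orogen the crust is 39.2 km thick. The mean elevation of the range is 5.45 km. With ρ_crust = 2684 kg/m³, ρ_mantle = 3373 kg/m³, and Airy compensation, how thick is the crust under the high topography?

Root depth r = h ρ_c / (ρ_m − ρ_c) = 5.45 km × 2684 / 689 = 21.23 km.
Total thickness = T + h + r = 39.2 km + 5.45 km + 21.23 km = 65.9 km.

65.9 km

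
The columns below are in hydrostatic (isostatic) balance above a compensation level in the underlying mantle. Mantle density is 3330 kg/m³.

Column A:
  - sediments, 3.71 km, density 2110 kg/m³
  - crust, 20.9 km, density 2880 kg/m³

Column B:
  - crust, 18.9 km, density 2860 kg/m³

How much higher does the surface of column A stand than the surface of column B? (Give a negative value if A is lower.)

1.52 km

For any compensation level in the mantle, the mantle terms cancel and isostasy reduces to e = (Σt_A − Σt_B) − (Σ(ρt)_A − Σ(ρt)_B) / ρ_m.
Σt_A = 24.61 km; Σt_B = 18.9 km; Σ(ρt)_A = 68020.1; Σ(ρt)_B = 54054 (in km·kg/m³).
e = (24.61 − 18.9) − (68020.1 − 54054) / 3330 = 1.52 km.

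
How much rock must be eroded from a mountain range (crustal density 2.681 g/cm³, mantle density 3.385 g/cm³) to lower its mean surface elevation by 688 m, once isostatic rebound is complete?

3310 m

Net drop Δ = e − u = e − e ρ_c/ρ_m = e (ρ_m − ρ_c)/ρ_m.
e = Δ ρ_m/(ρ_m − ρ_c) = 688 m × 3.385/0.704 = 3310 m.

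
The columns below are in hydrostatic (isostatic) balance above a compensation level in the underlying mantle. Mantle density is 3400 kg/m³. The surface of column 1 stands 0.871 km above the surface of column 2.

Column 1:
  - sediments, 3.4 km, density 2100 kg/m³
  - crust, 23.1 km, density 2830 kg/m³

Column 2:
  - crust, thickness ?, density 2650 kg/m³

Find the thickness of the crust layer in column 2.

19.5 km

Take the compensation level at the base of the deeper column (depth z_c below the surface of column 1) and equate Σ ρ_i t_i down to z_c; mantle fills any gap and the z_c terms cancel.
Column 1: 3.4×2100 + 23.1×2830 + (z_c − 26.5)×3400
Column 2: 0.871×0 + x×2650 + (z_c − 0.871 − 0 − x)×3400
The z_c×3400 term appears on both sides and cancels. Collect the known terms of each column as K = Σ(ρt)_known − 3400 × (depth of known layers): K_1 = 72513 − 3400×26.5 = −17587; K_2 = 0 − 3400×(0.871 + 0) = −2961.4.
Balance: K_1 = K_2 − x×(3400 − 2650), so x = (K_2 − K_1)/(3400 − 2650) = 14625.6/750 = 19.5 km.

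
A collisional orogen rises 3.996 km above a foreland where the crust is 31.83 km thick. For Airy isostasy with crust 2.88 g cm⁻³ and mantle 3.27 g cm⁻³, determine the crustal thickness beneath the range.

65.3 km

Root depth r = h ρ_c / (ρ_m − ρ_c) = 3.996 km × 2.88 / 0.39 = 29.51 km.
Total thickness = T + h + r = 31.83 km + 3.996 km + 29.51 km = 65.3 km.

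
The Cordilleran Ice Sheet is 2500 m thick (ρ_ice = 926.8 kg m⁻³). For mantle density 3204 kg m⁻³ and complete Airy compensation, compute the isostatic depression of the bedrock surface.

723 m

By Archimedes' principle applied to the lithosphere: the ice load ρ_ice t is balanced by mantle displaced below, ρ_m s.
s = t ρ_ice / ρ_m = 2500 m × 926.8/3204 = 723 m.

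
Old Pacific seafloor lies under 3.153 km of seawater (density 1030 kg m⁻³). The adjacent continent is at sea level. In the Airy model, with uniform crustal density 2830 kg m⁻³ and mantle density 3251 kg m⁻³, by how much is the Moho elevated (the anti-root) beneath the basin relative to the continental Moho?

Isostatic balance requires: replacing crust with seawater at the top is compensated by replacing crust with mantle at the base: d (ρ_c − ρ_w) = a (ρ_m − ρ_c).
a = d (ρ_c − ρ_w)/(ρ_m − ρ_c) = 3.153 km × 1800/421 = 13.5 km.

13.5 km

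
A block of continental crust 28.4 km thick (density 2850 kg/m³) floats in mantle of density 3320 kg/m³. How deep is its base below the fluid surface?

24.4 km

Draft d = t ρ_obj/ρ_fluid = 28.4 km × 2850/3320 = 24.4 km.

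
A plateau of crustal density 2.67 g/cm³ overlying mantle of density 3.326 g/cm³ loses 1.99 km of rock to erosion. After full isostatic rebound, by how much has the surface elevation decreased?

0.392 km

Rebound u = e ρ_c/ρ_m = 1.99 km × 2.67/3.326 = 1.598 km.
Net surface drop = e − u = 1.99 km − 1.598 km = e (ρ_m − ρ_c)/ρ_m = 0.392 km.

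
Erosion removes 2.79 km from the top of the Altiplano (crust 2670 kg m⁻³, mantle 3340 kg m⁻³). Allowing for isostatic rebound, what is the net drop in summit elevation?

Rebound u = e ρ_c/ρ_m = 2.79 km × 2670/3340 = 2.23 km.
Net surface drop = e − u = 2.79 km − 2.23 km = e (ρ_m − ρ_c)/ρ_m = 0.56 km.

0.56 km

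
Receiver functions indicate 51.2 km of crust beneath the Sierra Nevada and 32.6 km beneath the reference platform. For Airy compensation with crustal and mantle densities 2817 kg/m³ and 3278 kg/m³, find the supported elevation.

Excess crust Δ = 51.2 km − 32.6 km = 18.6 km, split between elevation h and root r with h + r = Δ.
Airy balance ρ_c h = (ρ_m − ρ_c) r gives r = h ρ_c/(ρ_m − ρ_c), so h (1 + ρ_c/(ρ_m − ρ_c)) = Δ, i.e. h = Δ (ρ_m − ρ_c)/ρ_m.
h = 18.6 km × 461/3278 = 2.62 km.

2.62 km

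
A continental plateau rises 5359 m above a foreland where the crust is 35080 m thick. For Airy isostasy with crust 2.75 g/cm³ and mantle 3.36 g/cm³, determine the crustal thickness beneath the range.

64600 m

Root depth r = h ρ_c / (ρ_m − ρ_c) = 5359 m × 2.75 / 0.61 = 24160 m.
Total thickness = T + h + r = 35080 m + 5359 m + 24160 m = 64600 m.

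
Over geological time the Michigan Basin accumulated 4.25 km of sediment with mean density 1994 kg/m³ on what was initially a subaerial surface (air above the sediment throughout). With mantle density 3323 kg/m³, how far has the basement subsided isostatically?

Subaerial load: s = t ρ_sed / ρ_m = 4.25 km × 1994/3323 = 2.55 km.

2.55 km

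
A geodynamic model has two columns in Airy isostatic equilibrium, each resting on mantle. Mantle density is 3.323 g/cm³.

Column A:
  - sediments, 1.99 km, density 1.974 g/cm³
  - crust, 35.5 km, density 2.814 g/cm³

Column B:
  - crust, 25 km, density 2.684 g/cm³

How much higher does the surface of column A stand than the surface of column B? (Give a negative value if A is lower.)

For any compensation level in the mantle, the mantle terms cancel and isostasy reduces to e = (Σt_A − Σt_B) − (Σ(ρt)_A − Σ(ρt)_B) / ρ_m.
Σt_A = 37.49 km; Σt_B = 25 km; Σ(ρt)_A = 103.82526; Σ(ρt)_B = 67.1 (in km·g/cm³).
e = (37.49 − 25) − (103.82526 − 67.1) / 3.323 = 1.44 km.

1.44 km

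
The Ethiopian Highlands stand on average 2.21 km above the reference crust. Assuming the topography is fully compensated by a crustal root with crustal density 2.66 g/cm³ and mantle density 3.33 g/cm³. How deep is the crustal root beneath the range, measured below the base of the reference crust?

For local isostatic compensation: the weight of the topography is balanced by the buoyancy of the root, ρ_c h = (ρ_m − ρ_c) r.
r = h · ρ_c / (ρ_m − ρ_c) = 2.21 km × 2.66 / (3.33 − 2.66) = 8.77 km.

8.77 km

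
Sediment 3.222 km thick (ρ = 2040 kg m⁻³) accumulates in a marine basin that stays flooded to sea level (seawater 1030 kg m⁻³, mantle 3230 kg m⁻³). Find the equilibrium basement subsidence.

1.48 km

Submarine loading: the sediment displaces seawater, and the subsidence is in turn flooded, so s (ρ_m − ρ_w) = t (ρ_sed − ρ_w).
s = 3.222 km × (2040 − 1030) / (3230 − 1030) = 1.48 km.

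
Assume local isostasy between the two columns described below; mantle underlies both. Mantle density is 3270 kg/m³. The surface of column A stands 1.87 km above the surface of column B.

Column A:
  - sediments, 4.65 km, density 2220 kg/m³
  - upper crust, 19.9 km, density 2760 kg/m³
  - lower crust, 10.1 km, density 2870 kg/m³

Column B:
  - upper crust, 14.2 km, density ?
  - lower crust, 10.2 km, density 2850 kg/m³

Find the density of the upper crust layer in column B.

Take the compensation level at the base of the deeper column (depth z_c below the surface of column A) and equate Σ ρ_i t_i down to z_c; mantle fills any gap and the z_c terms cancel.
Column A: 4.65×2220 + 19.9×2760 + 10.1×2870 + (z_c − 34.65)×3270
Column B: 1.87×0 + 14.2×ρ + 10.2×2850 + (z_c − 1.87 − 24.4)×3270
The z_c×3270 term appears on both sides and cancels. Collect the known terms of each column as K = Σ(ρt)_known − 3270 × (depth of known layers): K_A = 94234 − 3270×34.65 = −19071.5; K_B = 29070 − 3270×(1.87 + 24.4) = −56832.9.
Balance: K_A = K_B + 14.2×ρ, so ρ = (K_A − K_B)/14.2 = 37761.4/14.2 = 2660 kg/m³.

2660 kg/m³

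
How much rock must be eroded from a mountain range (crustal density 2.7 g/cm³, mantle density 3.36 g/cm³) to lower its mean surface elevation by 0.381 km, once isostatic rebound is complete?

1.94 km

Net drop Δ = e − u = e − e ρ_c/ρ_m = e (ρ_m − ρ_c)/ρ_m.
e = Δ ρ_m/(ρ_m − ρ_c) = 0.381 km × 3.36/0.66 = 1.94 km.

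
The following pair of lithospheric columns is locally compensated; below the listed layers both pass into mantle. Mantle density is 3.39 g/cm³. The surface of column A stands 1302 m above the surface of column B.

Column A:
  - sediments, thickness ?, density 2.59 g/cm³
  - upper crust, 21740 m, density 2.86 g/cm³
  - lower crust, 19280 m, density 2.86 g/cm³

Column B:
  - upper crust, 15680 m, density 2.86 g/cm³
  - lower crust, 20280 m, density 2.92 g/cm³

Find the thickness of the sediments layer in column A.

644 m

Take the compensation level at the base of the deeper column (depth z_c below the surface of column A) and equate Σ ρ_i t_i down to z_c; mantle fills any gap and the z_c terms cancel.
Column A: x×2.59 + 21740×2.86 + 19280×2.86 + (z_c − 41020 − x)×3.39
Column B: 1302×0 + 15680×2.86 + 20280×2.92 + (z_c − 1302 − 35960)×3.39
The z_c×3.39 term appears on both sides and cancels. Collect the known terms of each column as K = Σ(ρt)_known − 3.39 × (depth of known layers): K_A = 117317.2 − 3.39×41020 = −21740.6; K_B = 104062.4 − 3.39×(1302 + 35960) = −22255.78.
Balance: K_A − x×(3.39 − 2.59) = K_B, so x = (K_A − K_B)/(3.39 − 2.59) = 515.18/0.8 = 644 m.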